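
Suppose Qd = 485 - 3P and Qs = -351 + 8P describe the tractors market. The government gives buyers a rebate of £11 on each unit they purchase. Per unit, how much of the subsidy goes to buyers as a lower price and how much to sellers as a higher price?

Buyers gain £8 per unit; sellers gain £3 per unit

Pre-subsidy: 485 - 3P = -351 + 8P gives P* = 76, Q* = 257.
With the rebate, buyers effectively pay Pb = Ps − 11, where Ps is the price sellers receive.
Demand in terms of Ps becomes Qd = 485 − 3(Ps − 11) = 518 - 3Ps. Setting this equal to supply: 518 - 3Ps = -351 + 8Ps, so Ps = 79.
Buyers pay Pb = 79 − 11 = 68; Q' = -351 + 8·79 = 281.
Buyers' price falls by P* − Pb = 76 − 68 = 8; sellers' price rises by Ps − P* = 79 − 76 = 3.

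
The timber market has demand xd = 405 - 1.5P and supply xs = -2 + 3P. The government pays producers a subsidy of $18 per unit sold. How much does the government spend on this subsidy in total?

Pre-subsidy: 405 - 1.5P = -2 + 3P gives P* = 814/9, x* = 808/3.
With the subsidy, sellers receive Ps = Pb + 18 for each unit, where Pb is the price buyers pay.
Supply in terms of Pb becomes xs = -2 + 3(Pb + 18) = 52 + 3Pb. Setting this equal to demand: 405 - 1.5Pb = 52 + 3Pb, so Pb = 706/9.
Sellers receive Ps = 706/9 + 18 = 868/9; x' = 405 − 1.5·(706/9) = 862/3.
Government outlay = subsidy × quantity = 18 × 862/3 = 5172.

Government cost = $5172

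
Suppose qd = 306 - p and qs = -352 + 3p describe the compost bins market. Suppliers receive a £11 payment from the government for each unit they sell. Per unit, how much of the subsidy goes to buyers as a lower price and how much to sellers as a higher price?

Pre-subsidy: 306 - p = -352 + 3p gives p* = 164.5, q* = 141.5.
With the subsidy, sellers receive ps = pb + 11 for each unit, where pb is the price buyers pay.
Supply in terms of pb becomes qs = -352 + 3(pb + 11) = -319 + 3pb. Setting this equal to demand: 306 - pb = -319 + 3pb, so pb = 156.25.
Sellers receive ps = 156.25 + 11 = 167.25; q' = 306 − 1·156.25 = 149.75.
Buyers' price falls by p* − pb = 164.5 − 156.25 = 8.25; sellers' price rises by ps − p* = 167.25 − 164.5 = 2.75.

Buyers gain £8.25 per unit; sellers gain £2.75 per unit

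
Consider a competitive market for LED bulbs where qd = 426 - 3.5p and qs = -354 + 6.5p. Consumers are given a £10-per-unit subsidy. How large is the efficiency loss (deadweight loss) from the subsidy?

Pre-subsidy: 426 - 3.5p = -354 + 6.5p gives p* = 78, q* = 153.
With the rebate, buyers effectively pay pb = ps − 10, where ps is the price sellers receive.
Demand in terms of ps becomes qd = 426 − 3.5(ps − 10) = 461 - 3.5ps. Setting this equal to supply: 461 - 3.5ps = -354 + 6.5ps, so ps = 81.5.
Buyers pay pb = 81.5 − 10 = 71.5; q' = -354 + 6.5·81.5 = 175.75.
The subsidy expands output by 175.75 − 153 = 22.75 past the efficient level; on those units the gap between marginal cost and willingness to pay runs from 0 up to 10.
DWL = ½ × 10 × 22.75 = 113.75.

Deadweight loss = £113.75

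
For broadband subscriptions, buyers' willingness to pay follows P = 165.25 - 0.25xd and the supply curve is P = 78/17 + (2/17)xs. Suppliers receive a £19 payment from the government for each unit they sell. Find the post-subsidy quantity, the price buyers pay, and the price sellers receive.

x' = 488.68; buyers pay £43.08; sellers receive £62.08

Pre-subsidy: 165.25 - 0.25x = 78/17 + (2/17)x gives x* = 437 and P* = 56.
With the subsidy, sellers receive Ps = Pb + 19 for each unit, where Pb is the price buyers pay.
On the curves, Pb = 165.25 - 0.25x and Ps = 78/17 + (2/17)x; the wedge Ps − Pb = 19 gives 78/17 + (2/17)x − (165.25 - 0.25x) = 19, so x' = 488.68.
Then Pb = 165.25 − 0.25·488.68 = 43.08 and Ps = 78/17 + (2/17)·488.68 = 62.08.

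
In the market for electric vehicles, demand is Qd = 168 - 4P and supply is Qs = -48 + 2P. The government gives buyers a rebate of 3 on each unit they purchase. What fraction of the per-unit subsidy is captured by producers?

Pre-subsidy: 168 - 4P = -48 + 2P gives P* = 36, Q* = 24.
With the rebate, buyers effectively pay Pb = Ps − 3, where Ps is the price sellers receive.
Demand in terms of Ps becomes Qd = 168 − 4(Ps − 3) = 180 - 4Ps. Setting this equal to supply: 180 - 4Ps = -48 + 2Ps, so Ps = 38.
Buyers pay Pb = 38 − 3 = 35; Q' = -48 + 2·38 = 28.
Buyers' price falls by P* − Pb = 36 − 35 = 1; sellers' price rises by Ps − P* = 38 − 36 = 2.
So producers capture 2/3 = 2/3 of each unit of subsidy.

Producer share = 2/3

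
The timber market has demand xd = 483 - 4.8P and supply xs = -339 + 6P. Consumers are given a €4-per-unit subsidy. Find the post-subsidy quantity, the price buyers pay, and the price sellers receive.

x' = 385/3; buyers pay 665/9; sellers receive 701/9

Pre-subsidy: 483 - 4.8P = -339 + 6P gives P* = 685/9, x* = 353/3.
With the rebate, buyers effectively pay Pb = Ps − 4, where Ps is the price sellers receive.
Demand in terms of Ps becomes xd = 483 − 4.8(Ps − 4) = 502.2 - 4.8Ps. Setting this equal to supply: 502.2 - 4.8Ps = -339 + 6Ps, so Ps = 701/9.
Buyers pay Pb = 701/9 − 4 = 665/9; x' = -339 + 6·(701/9) = 385/3.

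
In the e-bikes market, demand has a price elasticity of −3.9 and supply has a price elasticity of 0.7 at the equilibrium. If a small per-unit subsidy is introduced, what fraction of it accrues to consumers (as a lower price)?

For a small subsidy around the equilibrium, the benefit split depends on the relative slopes, which at a point are proportional to the elasticities.
Buyer share = εs/(εs + |εd|) = 0.7/(0.7 + 3.9) = 7/46; seller share = |εd|/(εs + |εd|) = 39/46.

Consumer share = 7/46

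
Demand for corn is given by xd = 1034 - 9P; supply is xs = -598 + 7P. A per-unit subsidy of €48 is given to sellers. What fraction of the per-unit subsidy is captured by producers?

Pre-subsidy: 1034 - 9P = -598 + 7P gives P* = 102, x* = 116.
With the subsidy, sellers receive Ps = Pb + 48 for each unit, where Pb is the price buyers pay.
Supply in terms of Pb becomes xs = -598 + 7(Pb + 48) = -262 + 7Pb. Setting this equal to demand: 1034 - 9Pb = -262 + 7Pb, so Pb = 81.
Sellers receive Ps = 81 + 48 = 129; x' = 1034 − 9·81 = 305.
Buyers' price falls by P* − Pb = 102 − 81 = 21; sellers' price rises by Ps − P* = 129 − 102 = 27.
So producers capture 27/48 = 0.5625 of each unit of subsidy.

Producer share = 0.5625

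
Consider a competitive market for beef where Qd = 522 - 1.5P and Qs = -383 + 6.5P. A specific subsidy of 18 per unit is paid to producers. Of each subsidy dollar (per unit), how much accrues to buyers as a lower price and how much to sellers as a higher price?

Pre-subsidy: 522 - 1.5P = -383 + 6.5P gives P* = 113.125, Q* = 352.3125.
With the subsidy, sellers receive Ps = Pb + 18 for each unit, where Pb is the price buyers pay.
Supply in terms of Pb becomes Qs = -383 + 6.5(Pb + 18) = -266 + 6.5Pb. Setting this equal to demand: 522 - 1.5Pb = -266 + 6.5Pb, so Pb = 98.5.
Sellers receive Ps = 98.5 + 18 = 116.5; Q' = 522 − 1.5·98.5 = 374.25.
Buyers' price falls by P* − Pb = 113.125 − 98.5 = 14.625; sellers' price rises by Ps − P* = 116.5 − 113.125 = 3.375.

Buyers gain 14.625 per unit; sellers gain 3.375 per unit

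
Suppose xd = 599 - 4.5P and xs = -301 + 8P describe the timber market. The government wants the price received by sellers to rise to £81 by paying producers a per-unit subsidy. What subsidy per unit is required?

Required subsidy s = £25 per unit

At a seller price of 81, quantity supplied is -301 + 8·81 = 347.
Buyers absorb 347 only when they pay Pb with 599 − 4.5·Pb = 347, i.e. Pb = 56.
s = Ps − Pb = 81 − 56 = 25.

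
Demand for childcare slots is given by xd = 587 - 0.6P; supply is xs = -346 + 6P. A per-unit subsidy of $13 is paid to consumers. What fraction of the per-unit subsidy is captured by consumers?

Consumer share = 10/11

Pre-subsidy: 587 - 0.6P = -346 + 6P gives P* = 1555/11, x* = 5524/11.
With the rebate, buyers effectively pay Pb = Ps − 13, where Ps is the price sellers receive.
Demand in terms of Ps becomes xd = 587 − 0.6(Ps − 13) = 594.8 - 0.6Ps. Setting this equal to supply: 594.8 - 0.6Ps = -346 + 6Ps, so Ps = 1568/11.
Buyers pay Pb = 1568/11 − 13 = 1425/11; x' = -346 + 6·(1568/11) = 5602/11.
Buyers' price falls by P* − Pb = 1555/11 − 1425/11 = 130/11; sellers' price rises by Ps − P* = 1568/11 − 1555/11 = 13/11.
So consumers capture (130/11)/13 = 10/11 of each unit of subsidy.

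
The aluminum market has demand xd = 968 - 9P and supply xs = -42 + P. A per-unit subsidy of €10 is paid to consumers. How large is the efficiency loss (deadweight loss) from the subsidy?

Pre-subsidy: 968 - 9P = -42 + P gives P* = 101, x* = 59.
With the rebate, buyers effectively pay Pb = Ps − 10, where Ps is the price sellers receive.
Demand in terms of Ps becomes xd = 968 − 9(Ps − 10) = 1058 - 9Ps. Setting this equal to supply: 1058 - 9Ps = -42 + Ps, so Ps = 110.
Buyers pay Pb = 110 − 10 = 100; x' = -42 + 1·110 = 68.
The subsidy expands output by 68 − 59 = 9 past the efficient level; on those units the gap between marginal cost and willingness to pay runs from 0 up to 10.
DWL = ½ × 10 × 9 = 45.

Deadweight loss = €45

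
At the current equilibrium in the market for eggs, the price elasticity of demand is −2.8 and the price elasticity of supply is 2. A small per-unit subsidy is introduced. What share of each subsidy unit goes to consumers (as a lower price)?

For a small subsidy around the equilibrium, the benefit split depends on the relative slopes, which at a point are proportional to the elasticities.
Buyer share = εs/(εs + |εd|) = 2/(2 + 2.8) = 5/12; seller share = |εd|/(εs + |εd|) = 7/12.

Consumer share = 5/12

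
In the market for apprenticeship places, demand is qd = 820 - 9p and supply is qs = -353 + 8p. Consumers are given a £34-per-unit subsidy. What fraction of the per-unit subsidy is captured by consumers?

Pre-subsidy: 820 - 9p = -353 + 8p gives p* = 69, q* = 199.
With the rebate, buyers effectively pay pb = ps − 34, where ps is the price sellers receive.
Demand in terms of ps becomes qd = 820 − 9(ps − 34) = 1126 - 9ps. Setting this equal to supply: 1126 - 9ps = -353 + 8ps, so ps = 87.
Buyers pay pb = 87 − 34 = 53; q' = -353 + 8·87 = 343.
Buyers' price falls by p* − pb = 69 − 53 = 16; sellers' price rises by ps − p* = 87 − 69 = 18.
So consumers capture 16/34 = 8/17 of each unit of subsidy.

Consumer share = 8/17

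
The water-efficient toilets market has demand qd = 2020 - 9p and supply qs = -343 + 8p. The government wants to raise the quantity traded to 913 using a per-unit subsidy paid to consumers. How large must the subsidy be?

At q = 913, invert demand for the buyer price: pb = (2020 − 913)/9 = 123; invert supply for the seller price: ps = (913 − (-343))/8 = 157.
The subsidy must fill the gap: s = ps − pb = 157 − 123 = 34.

Required subsidy s = 34 per unit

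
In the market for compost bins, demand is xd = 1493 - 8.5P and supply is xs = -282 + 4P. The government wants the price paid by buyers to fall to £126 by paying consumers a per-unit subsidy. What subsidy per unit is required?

At a buyer price of 126, quantity demanded is 1493 − 8.5·126 = 422.
Sellers supply 422 only when they receive Ps with -282 + 4·Ps = 422, i.e. Ps = 176.
s = Ps − Pb = 176 − 126 = 50.

Required subsidy s = £50 per unit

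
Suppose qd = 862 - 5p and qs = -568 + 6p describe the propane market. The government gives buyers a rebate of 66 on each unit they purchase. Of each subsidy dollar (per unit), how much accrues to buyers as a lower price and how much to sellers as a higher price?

Pre-subsidy: 862 - 5p = -568 + 6p gives p* = 130, q* = 212.
With the rebate, buyers effectively pay pb = ps − 66, where ps is the price sellers receive.
Demand in terms of ps becomes qd = 862 − 5(ps − 66) = 1192 - 5ps. Setting this equal to supply: 1192 - 5ps = -568 + 6ps, so ps = 160.
Buyers pay pb = 160 − 66 = 94; q' = -568 + 6·160 = 392.
Buyers' price falls by p* − pb = 130 − 94 = 36; sellers' price rises by ps − p* = 160 − 130 = 30.

Buyers gain 36 per unit; sellers gain 30 per unit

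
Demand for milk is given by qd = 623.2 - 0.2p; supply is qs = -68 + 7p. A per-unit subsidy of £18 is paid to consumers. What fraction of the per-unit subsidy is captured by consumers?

Consumer share = 35/36

Pre-subsidy: 623.2 - 0.2p = -68 + 7p gives p* = 96, q* = 604.
With the rebate, buyers effectively pay pb = ps − 18, where ps is the price sellers receive.
Demand in terms of ps becomes qd = 623.2 − 0.2(ps − 18) = 626.8 - 0.2ps. Setting this equal to supply: 626.8 - 0.2ps = -68 + 7ps, so ps = 96.5.
Buyers pay pb = 96.5 − 18 = 78.5; q' = -68 + 7·96.5 = 607.5.
Buyers' price falls by p* − pb = 96 − 78.5 = 17.5; sellers' price rises by ps − p* = 96.5 − 96 = 0.5.
So consumers capture 17.5/18 = 35/36 of each unit of subsidy.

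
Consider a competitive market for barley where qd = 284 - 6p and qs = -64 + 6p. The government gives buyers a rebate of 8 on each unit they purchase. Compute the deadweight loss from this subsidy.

Deadweight loss = 96

Pre-subsidy: 284 - 6p = -64 + 6p gives p* = 29, q* = 110.
With the rebate, buyers effectively pay pb = ps − 8, where ps is the price sellers receive.
Demand in terms of ps becomes qd = 284 − 6(ps − 8) = 332 - 6ps. Setting this equal to supply: 332 - 6ps = -64 + 6ps, so ps = 33.
Buyers pay pb = 33 − 8 = 25; q' = -64 + 6·33 = 134.
The subsidy expands output by 134 − 110 = 24 past the efficient level; on those units the gap between marginal cost and willingness to pay runs from 0 up to 8.
DWL = ½ × 8 × 24 = 96.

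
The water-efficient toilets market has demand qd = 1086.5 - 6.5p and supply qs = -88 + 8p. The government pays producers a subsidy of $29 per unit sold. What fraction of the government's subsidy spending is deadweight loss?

DWL / government spending = 13/166

Pre-subsidy: 1086.5 - 6.5p = -88 + 8p gives p* = 81, q* = 560.
With the subsidy, sellers receive ps = pb + 29 for each unit, where pb is the price buyers pay.
Supply in terms of pb becomes qs = -88 + 8(pb + 29) = 144 + 8pb. Setting this equal to demand: 1086.5 - 6.5pb = 144 + 8pb, so pb = 65.
Sellers receive ps = 65 + 29 = 94; q' = 1086.5 − 6.5·65 = 664.
ΔCS = ½(560 + 664)(81 − 65) = 9792; ΔPS = ½(560 + 664)(94 − 81) = 7956.
Government spending = 29 × 664 = 19256.
DWL = ½ × 29 × (664 − 560) = 1508; fraction = 1508 / 19256 = 13/166.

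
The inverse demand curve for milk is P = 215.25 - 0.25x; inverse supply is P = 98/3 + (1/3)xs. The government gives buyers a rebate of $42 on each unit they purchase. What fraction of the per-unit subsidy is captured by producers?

Pre-subsidy: 215.25 - 0.25x = 98/3 + (1/3)x gives x* = 313 and P* = 137.
With the rebate, buyers effectively pay Pb = Ps − 42, where Ps is the price sellers receive.
On the curves, Pb = 215.25 - 0.25x and Ps = 98/3 + (1/3)x; the wedge Ps − Pb = 42 gives 98/3 + (1/3)x − (215.25 - 0.25x) = 42, so x' = 385.
Then Pb = 215.25 − 0.25·385 = 119 and Ps = 98/3 + (1/3)·385 = 161.
Buyers' price falls by P* − Pb = 137 − 119 = 18; sellers' price rises by Ps − P* = 161 − 137 = 24.
So producers capture 24/42 = 4/7 of each unit of subsidy.

Producer share = 4/7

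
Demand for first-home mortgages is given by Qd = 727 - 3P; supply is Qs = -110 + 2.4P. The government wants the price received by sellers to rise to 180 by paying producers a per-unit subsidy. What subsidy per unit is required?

At a seller price of 180, quantity supplied is -110 + 2.4·180 = 322.
Buyers absorb 322 only when they pay Pb with 727 − 3·Pb = 322, i.e. Pb = 135.
s = Ps − Pb = 180 − 135 = 45.

Required subsidy s = 45 per unit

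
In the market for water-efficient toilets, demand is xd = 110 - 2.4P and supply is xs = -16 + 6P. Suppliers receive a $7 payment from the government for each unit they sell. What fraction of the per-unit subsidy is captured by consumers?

Consumer share = 5/7

Pre-subsidy: 110 - 2.4P = -16 + 6P gives P* = 15, x* = 74.
With the subsidy, sellers receive Ps = Pb + 7 for each unit, where Pb is the price buyers pay.
Supply in terms of Pb becomes xs = -16 + 6(Pb + 7) = 26 + 6Pb. Setting this equal to demand: 110 - 2.4Pb = 26 + 6Pb, so Pb = 10.
Sellers receive Ps = 10 + 7 = 17; x' = 110 − 2.4·10 = 86.
Buyers' price falls by P* − Pb = 15 − 10 = 5; sellers' price rises by Ps − P* = 17 − 15 = 2.
So consumers capture 5/7 = 5/7 of each unit of subsidy.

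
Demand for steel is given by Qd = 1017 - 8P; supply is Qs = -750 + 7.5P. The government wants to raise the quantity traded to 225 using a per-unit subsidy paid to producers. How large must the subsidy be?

Required subsidy s = 31 per unit

At Q = 225, invert demand for the buyer price: Pb = (1017 − 225)/8 = 99; invert supply for the seller price: Ps = (225 − (-750))/7.5 = 130.
The subsidy must fill the gap: s = Ps − Pb = 130 − 99 = 31.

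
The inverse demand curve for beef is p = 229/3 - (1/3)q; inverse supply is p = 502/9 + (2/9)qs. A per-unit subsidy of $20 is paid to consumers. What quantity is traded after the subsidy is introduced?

q' = 73

Pre-subsidy: 229/3 - (1/3)q = 502/9 + (2/9)q gives q* = 37 and p* = 64.
With the rebate, buyers effectively pay pb = ps − 20, where ps is the price sellers receive.
On the curves, pb = 229/3 - (1/3)q and ps = 502/9 + (2/9)q; the wedge ps − pb = 20 gives 502/9 + (2/9)q − (229/3 - (1/3)q) = 20, so q' = 73.
Then pb = 229/3 − (1/3)·73 = 52 and ps = 502/9 + (2/9)·73 = 72.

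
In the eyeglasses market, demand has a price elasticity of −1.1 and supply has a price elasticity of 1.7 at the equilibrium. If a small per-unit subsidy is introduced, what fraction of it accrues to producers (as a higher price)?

For a small subsidy around the equilibrium, the benefit split depends on the relative slopes, which at a point are proportional to the elasticities.
Buyer share = εs/(εs + |εd|) = 1.7/(1.7 + 1.1) = 17/28; seller share = |εd|/(εs + |εd|) = 11/28.
So producers capture 11/28 of the subsidy.

Producer share = 11/28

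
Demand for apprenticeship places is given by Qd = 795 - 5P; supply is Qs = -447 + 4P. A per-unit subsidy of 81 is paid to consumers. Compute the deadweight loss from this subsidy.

Deadweight loss = 7290

Pre-subsidy: 795 - 5P = -447 + 4P gives P* = 138, Q* = 105.
With the rebate, buyers effectively pay Pb = Ps − 81, where Ps is the price sellers receive.
Demand in terms of Ps becomes Qd = 795 − 5(Ps − 81) = 1200 - 5Ps. Setting this equal to supply: 1200 - 5Ps = -447 + 4Ps, so Ps = 183.
Buyers pay Pb = 183 − 81 = 102; Q' = -447 + 4·183 = 285.
The subsidy expands output by 285 − 105 = 180 past the efficient level; on those units the gap between marginal cost and willingness to pay runs from 0 up to 81.
DWL = ½ × 81 × 180 = 7290.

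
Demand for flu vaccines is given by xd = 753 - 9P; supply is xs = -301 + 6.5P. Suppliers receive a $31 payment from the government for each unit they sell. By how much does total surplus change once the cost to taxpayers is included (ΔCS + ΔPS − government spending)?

Pre-subsidy: 753 - 9P = -301 + 6.5P gives P* = 68, x* = 141.
With the subsidy, sellers receive Ps = Pb + 31 for each unit, where Pb is the price buyers pay.
Supply in terms of Pb becomes xs = -301 + 6.5(Pb + 31) = -99.5 + 6.5Pb. Setting this equal to demand: 753 - 9Pb = -99.5 + 6.5Pb, so Pb = 55.
Sellers receive Ps = 55 + 31 = 86; x' = 753 − 9·55 = 258.
ΔCS = ½(141 + 258)(68 − 55) = 2593.5; ΔPS = ½(141 + 258)(86 − 68) = 3591.
Government spending = 31 × 258 = 7998.
Net change = 2593.5 + 3591 − 7998 = -1813.5. The loss equals the DWL triangle ½·31·117.

Net change in total surplus = -$1813.5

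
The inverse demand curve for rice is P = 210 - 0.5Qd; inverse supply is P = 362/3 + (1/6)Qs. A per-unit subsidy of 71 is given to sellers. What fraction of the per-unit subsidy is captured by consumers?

Consumer share = 0.75

Pre-subsidy: 210 - 0.5Q = 362/3 + (1/6)Q gives Q* = 134 and P* = 143.
With the subsidy, sellers receive Ps = Pb + 71 for each unit, where Pb is the price buyers pay.
On the curves, Pb = 210 - 0.5Q and Ps = 362/3 + (1/6)Q; the wedge Ps − Pb = 71 gives 362/3 + (1/6)Q − (210 - 0.5Q) = 71, so Q' = 240.5.
Then Pb = 210 − 0.5·240.5 = 89.75 and Ps = 362/3 + (1/6)·240.5 = 160.75.
Buyers' price falls by P* − Pb = 143 − 89.75 = 53.25; sellers' price rises by Ps − P* = 160.75 − 143 = 17.75.
So consumers capture 53.25/71 = 0.75 of each unit of subsidy.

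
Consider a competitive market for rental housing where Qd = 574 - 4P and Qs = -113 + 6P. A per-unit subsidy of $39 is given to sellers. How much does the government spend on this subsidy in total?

Pre-subsidy: 574 - 4P = -113 + 6P gives P* = 68.7, Q* = 299.2.
With the subsidy, sellers receive Ps = Pb + 39 for each unit, where Pb is the price buyers pay.
Supply in terms of Pb becomes Qs = -113 + 6(Pb + 39) = 121 + 6Pb. Setting this equal to demand: 574 - 4Pb = 121 + 6Pb, so Pb = 45.3.
Sellers receive Ps = 45.3 + 39 = 84.3; Q' = 574 − 4·45.3 = 392.8.
Government outlay = subsidy × quantity = 39 × 392.8 = 15319.2.

Government cost = $15319.2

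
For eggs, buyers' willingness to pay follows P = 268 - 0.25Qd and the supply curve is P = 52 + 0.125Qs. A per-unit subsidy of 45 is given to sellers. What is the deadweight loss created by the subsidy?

Deadweight loss = 2700

Pre-subsidy: 268 - 0.25Q = 52 + 0.125Q gives Q* = 576 and P* = 124.
With the subsidy, sellers receive Ps = Pb + 45 for each unit, where Pb is the price buyers pay.
On the curves, Pb = 268 - 0.25Q and Ps = 52 + 0.125Q; the wedge Ps − Pb = 45 gives 52 + 0.125Q − (268 - 0.25Q) = 45, so Q' = 696.
Then Pb = 268 − 0.25·696 = 94 and Ps = 52 + 0.125·696 = 139.
The subsidy expands output by 696 − 576 = 120 past the efficient level; on those units the gap between marginal cost and willingness to pay runs from 0 up to 45.
DWL = ½ × 45 × 120 = 2700.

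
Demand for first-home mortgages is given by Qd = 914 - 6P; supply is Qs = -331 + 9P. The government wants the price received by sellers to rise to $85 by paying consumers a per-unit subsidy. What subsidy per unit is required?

Required subsidy s = $5 per unit

At a seller price of 85, quantity supplied is -331 + 9·85 = 434.
Buyers absorb 434 only when they pay Pb with 914 − 6·Pb = 434, i.e. Pb = 80.
s = Ps − Pb = 85 − 80 = 5.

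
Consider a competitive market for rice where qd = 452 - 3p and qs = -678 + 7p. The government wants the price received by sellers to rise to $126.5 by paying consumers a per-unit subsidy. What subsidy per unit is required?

Required subsidy s = $45 per unit

At a seller price of 126.5, quantity supplied is -678 + 7·126.5 = 207.5.
Buyers absorb 207.5 only when they pay pb with 452 − 3·pb = 207.5, i.e. pb = 81.5.
s = ps − pb = 126.5 − 81.5 = 45.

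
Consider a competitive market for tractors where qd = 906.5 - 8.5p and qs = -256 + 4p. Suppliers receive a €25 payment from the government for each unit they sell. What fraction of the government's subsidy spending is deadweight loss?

Pre-subsidy: 906.5 - 8.5p = -256 + 4p gives p* = 93, q* = 116.
With the subsidy, sellers receive ps = pb + 25 for each unit, where pb is the price buyers pay.
Supply in terms of pb becomes qs = -256 + 4(pb + 25) = -156 + 4pb. Setting this equal to demand: 906.5 - 8.5pb = -156 + 4pb, so pb = 85.
Sellers receive ps = 85 + 25 = 110; q' = 906.5 − 8.5·85 = 184.
ΔCS = ½(116 + 184)(93 − 85) = 1200; ΔPS = ½(116 + 184)(110 − 93) = 2550.
Government spending = 25 × 184 = 4600.
DWL = ½ × 25 × (184 − 116) = 850; fraction = 850 / 4600 = 17/92.

DWL / government spending = 17/92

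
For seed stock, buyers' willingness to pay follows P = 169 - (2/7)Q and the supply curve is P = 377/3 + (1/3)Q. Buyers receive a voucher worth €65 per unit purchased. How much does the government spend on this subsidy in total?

Pre-subsidy: 169 - (2/7)Q = 377/3 + (1/3)Q gives Q* = 70 and P* = 149.
With the rebate, buyers effectively pay Pb = Ps − 65, where Ps is the price sellers receive.
On the curves, Pb = 169 - (2/7)Q and Ps = 377/3 + (1/3)Q; the wedge Ps − Pb = 65 gives 377/3 + (1/3)Q − (169 - (2/7)Q) = 65, so Q' = 175.
Then Pb = 169 − (2/7)·175 = 119 and Ps = 377/3 + (1/3)·175 = 184.
Government outlay = subsidy × quantity = 65 × 175 = 11375.

Government cost = €11375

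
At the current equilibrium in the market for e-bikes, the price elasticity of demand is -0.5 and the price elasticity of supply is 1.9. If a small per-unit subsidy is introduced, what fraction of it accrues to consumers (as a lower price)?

For a small subsidy around the equilibrium, the benefit split depends on the relative slopes, which at a point are proportional to the elasticities.
Buyer share = εs/(εs + |εd|) = 1.9/(1.9 + 0.5) = 19/24; seller share = |εd|/(εs + |εd|) = 5/24.

Consumer share = 19/24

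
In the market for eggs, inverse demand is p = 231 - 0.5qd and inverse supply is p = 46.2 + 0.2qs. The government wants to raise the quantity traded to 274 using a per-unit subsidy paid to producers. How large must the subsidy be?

Required subsidy s = 7 per unit

At q = 274, from the demand curve buyers pay pb = 231 − 0.5·274 = 94; from the supply curve sellers need ps = 46.2 + 0.2·274 = 101.
The subsidy must fill the gap: s = ps − pb = 101 − 94 = 7.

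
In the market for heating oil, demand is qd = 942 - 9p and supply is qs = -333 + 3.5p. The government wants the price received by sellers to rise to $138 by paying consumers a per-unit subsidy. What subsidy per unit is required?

At a seller price of 138, quantity supplied is -333 + 3.5·138 = 150.
Buyers absorb 150 only when they pay pb with 942 − 9·pb = 150, i.e. pb = 88.
s = ps − pb = 138 − 88 = 50.

Required subsidy s = $50 per unit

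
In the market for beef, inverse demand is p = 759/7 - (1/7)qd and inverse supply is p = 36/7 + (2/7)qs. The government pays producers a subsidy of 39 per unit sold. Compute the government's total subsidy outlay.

Pre-subsidy: 759/7 - (1/7)q = 36/7 + (2/7)q gives q* = 241 and p* = 74.
With the subsidy, sellers receive ps = pb + 39 for each unit, where pb is the price buyers pay.
On the curves, pb = 759/7 - (1/7)q and ps = 36/7 + (2/7)q; the wedge ps − pb = 39 gives 36/7 + (2/7)q − (759/7 - (1/7)q) = 39, so q' = 332.
Then pb = 759/7 − (1/7)·332 = 61 and ps = 36/7 + (2/7)·332 = 100.
Government outlay = subsidy × quantity = 39 × 332 = 12948.

Government cost = 12948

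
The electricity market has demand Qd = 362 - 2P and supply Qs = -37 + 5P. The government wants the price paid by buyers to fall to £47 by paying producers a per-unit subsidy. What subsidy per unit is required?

Required subsidy s = £14 per unit

At a buyer price of 47, quantity demanded is 362 − 2·47 = 268.
Sellers supply 268 only when they receive Ps with -37 + 5·Ps = 268, i.e. Ps = 61.
s = Ps − Pb = 61 − 47 = 14.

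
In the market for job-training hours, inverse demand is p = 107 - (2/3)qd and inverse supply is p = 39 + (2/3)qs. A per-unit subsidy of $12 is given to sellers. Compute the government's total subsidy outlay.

Government cost = $720

Pre-subsidy: 107 - (2/3)q = 39 + (2/3)q gives q* = 51 and p* = 73.
With the subsidy, sellers receive ps = pb + 12 for each unit, where pb is the price buyers pay.
On the curves, pb = 107 - (2/3)q and ps = 39 + (2/3)q; the wedge ps − pb = 12 gives 39 + (2/3)q − (107 - (2/3)q) = 12, so q' = 60.
Then pb = 107 − (2/3)·60 = 67 and ps = 39 + (2/3)·60 = 79.
Government outlay = subsidy × quantity = 12 × 60 = 720.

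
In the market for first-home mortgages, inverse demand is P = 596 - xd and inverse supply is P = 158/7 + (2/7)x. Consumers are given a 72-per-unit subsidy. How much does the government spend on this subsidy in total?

Government cost = 36144

Pre-subsidy: 596 - x = 158/7 + (2/7)x gives x* = 446 and P* = 150.
With the rebate, buyers effectively pay Pb = Ps − 72, where Ps is the price sellers receive.
On the curves, Pb = 596 - x and Ps = 158/7 + (2/7)x; the wedge Ps − Pb = 72 gives 158/7 + (2/7)x − (596 - x) = 72, so x' = 502.
Then Pb = 596 − 1·502 = 94 and Ps = 158/7 + (2/7)·502 = 166.
Government outlay = subsidy × quantity = 72 × 502 = 36144.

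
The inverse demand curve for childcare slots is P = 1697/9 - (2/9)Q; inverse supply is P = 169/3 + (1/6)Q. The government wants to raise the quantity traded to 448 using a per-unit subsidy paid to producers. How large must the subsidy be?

At Q = 448, from the demand curve buyers pay Pb = 1697/9 − (2/9)·448 = 89; from the supply curve sellers need Ps = 169/3 + (1/6)·448 = 131.
The subsidy must fill the gap: s = Ps − Pb = 131 − 89 = 42.

Required subsidy s = 42 per unit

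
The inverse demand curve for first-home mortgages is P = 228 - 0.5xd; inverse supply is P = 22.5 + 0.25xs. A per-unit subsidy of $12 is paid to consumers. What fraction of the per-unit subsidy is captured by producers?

Producer share = 1/3

Pre-subsidy: 228 - 0.5x = 22.5 + 0.25x gives x* = 274 and P* = 91.
With the rebate, buyers effectively pay Pb = Ps − 12, where Ps is the price sellers receive.
On the curves, Pb = 228 - 0.5x and Ps = 22.5 + 0.25x; the wedge Ps − Pb = 12 gives 22.5 + 0.25x − (228 - 0.5x) = 12, so x' = 290.
Then Pb = 228 − 0.5·290 = 83 and Ps = 22.5 + 0.25·290 = 95.
Buyers' price falls by P* − Pb = 91 − 83 = 8; sellers' price rises by Ps − P* = 95 − 91 = 4.
So producers capture 4/12 = 1/3 of each unit of subsidy.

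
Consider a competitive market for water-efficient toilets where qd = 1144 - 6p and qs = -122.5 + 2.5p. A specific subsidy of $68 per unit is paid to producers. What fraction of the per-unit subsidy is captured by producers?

Pre-subsidy: 1144 - 6p = -122.5 + 2.5p gives p* = 149, q* = 250.
With the subsidy, sellers receive ps = pb + 68 for each unit, where pb is the price buyers pay.
Supply in terms of pb becomes qs = -122.5 + 2.5(pb + 68) = 47.5 + 2.5pb. Setting this equal to demand: 1144 - 6pb = 47.5 + 2.5pb, so pb = 129.
Sellers receive ps = 129 + 68 = 197; q' = 1144 − 6·129 = 370.
Buyers' price falls by p* − pb = 149 − 129 = 20; sellers' price rises by ps − p* = 197 − 149 = 48.
So producers capture 48/68 = 12/17 of each unit of subsidy.

Producer share = 12/17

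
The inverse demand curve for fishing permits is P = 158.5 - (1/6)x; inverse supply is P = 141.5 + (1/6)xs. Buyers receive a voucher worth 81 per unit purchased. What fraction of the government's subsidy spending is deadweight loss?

DWL / government spending = 81/196

Pre-subsidy: 158.5 - (1/6)x = 141.5 + (1/6)x gives x* = 51 and P* = 150.
With the rebate, buyers effectively pay Pb = Ps − 81, where Ps is the price sellers receive.
On the curves, Pb = 158.5 - (1/6)x and Ps = 141.5 + (1/6)x; the wedge Ps − Pb = 81 gives 141.5 + (1/6)x − (158.5 - (1/6)x) = 81, so x' = 294.
Then Pb = 158.5 − (1/6)·294 = 109.5 and Ps = 141.5 + (1/6)·294 = 190.5.
ΔCS = ½(51 + 294)(150 − 109.5) = 6986.25; ΔPS = ½(51 + 294)(190.5 − 150) = 6986.25.
Government spending = 81 × 294 = 23814.
DWL = ½ × 81 × (294 − 51) = 9841.5; fraction = 9841.5 / 23814 = 81/196.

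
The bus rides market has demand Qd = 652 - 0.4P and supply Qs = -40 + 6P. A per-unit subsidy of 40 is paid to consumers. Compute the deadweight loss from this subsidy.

Pre-subsidy: 652 - 0.4P = -40 + 6P gives P* = 108.125, Q* = 608.75.
With the rebate, buyers effectively pay Pb = Ps − 40, where Ps is the price sellers receive.
Demand in terms of Ps becomes Qd = 652 − 0.4(Ps − 40) = 668 - 0.4Ps. Setting this equal to supply: 668 - 0.4Ps = -40 + 6Ps, so Ps = 110.625.
Buyers pay Pb = 110.625 − 40 = 70.625; Q' = -40 + 6·110.625 = 623.75.
The subsidy expands output by 623.75 − 608.75 = 15 past the efficient level; on those units the gap between marginal cost and willingness to pay runs from 0 up to 40.
DWL = ½ × 40 × 15 = 300.

Deadweight loss = 300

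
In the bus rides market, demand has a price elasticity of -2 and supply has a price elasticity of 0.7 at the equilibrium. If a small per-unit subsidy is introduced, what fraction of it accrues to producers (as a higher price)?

Producer share = 20/27

For a small subsidy around the equilibrium, the benefit split depends on the relative slopes, which at a point are proportional to the elasticities.
Buyer share = εs/(εs + |εd|) = 0.7/(0.7 + 2) = 7/27; seller share = |εd|/(εs + |εd|) = 20/27.
So producers capture 20/27 of the subsidy.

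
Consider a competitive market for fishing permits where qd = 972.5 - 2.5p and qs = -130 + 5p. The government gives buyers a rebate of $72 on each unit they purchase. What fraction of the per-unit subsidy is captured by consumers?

Consumer share = 2/3

Pre-subsidy: 972.5 - 2.5p = -130 + 5p gives p* = 147, q* = 605.
With the rebate, buyers effectively pay pb = ps − 72, where ps is the price sellers receive.
Demand in terms of ps becomes qd = 972.5 − 2.5(ps − 72) = 1152.5 - 2.5ps. Setting this equal to supply: 1152.5 - 2.5ps = -130 + 5ps, so ps = 171.
Buyers pay pb = 171 − 72 = 99; q' = -130 + 5·171 = 725.
Buyers' price falls by p* − pb = 147 − 99 = 48; sellers' price rises by ps − p* = 171 − 147 = 24.
So consumers capture 48/72 = 2/3 of each unit of subsidy.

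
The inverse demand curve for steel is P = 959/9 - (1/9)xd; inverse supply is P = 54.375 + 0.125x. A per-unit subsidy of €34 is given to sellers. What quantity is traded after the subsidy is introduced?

Pre-subsidy: 959/9 - (1/9)x = 54.375 + 0.125x gives x* = 221 and P* = 82.
With the subsidy, sellers receive Ps = Pb + 34 for each unit, where Pb is the price buyers pay.
On the curves, Pb = 959/9 - (1/9)x and Ps = 54.375 + 0.125x; the wedge Ps − Pb = 34 gives 54.375 + 0.125x − (959/9 - (1/9)x) = 34, so x' = 365.
Then Pb = 959/9 − (1/9)·365 = 66 and Ps = 54.375 + 0.125·365 = 100.

x' = 365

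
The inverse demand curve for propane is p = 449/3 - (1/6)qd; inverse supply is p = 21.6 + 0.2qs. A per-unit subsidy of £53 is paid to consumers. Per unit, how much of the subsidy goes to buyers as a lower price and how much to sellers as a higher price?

Buyers gain 265/11 per unit; sellers gain 318/11 per unit

Pre-subsidy: 449/3 - (1/6)q = 21.6 + 0.2q gives q* = 3842/11 and p* = 1006/11.
With the rebate, buyers effectively pay pb = ps − 53, where ps is the price sellers receive.
On the curves, pb = 449/3 - (1/6)q and ps = 21.6 + 0.2q; the wedge ps − pb = 53 gives 21.6 + 0.2q − (449/3 - (1/6)q) = 53, so q' = 5432/11.
Then pb = 449/3 − (1/6)·(5432/11) = 741/11 and ps = 21.6 + 0.2·(5432/11) = 1324/11.
Buyers' price falls by p* − pb = 1006/11 − 741/11 = 265/11; sellers' price rises by ps − p* = 1324/11 − 1006/11 = 318/11.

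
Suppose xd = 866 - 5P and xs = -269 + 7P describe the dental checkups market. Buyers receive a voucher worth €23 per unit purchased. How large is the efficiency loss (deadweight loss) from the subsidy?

Deadweight loss = 18515/24

Pre-subsidy: 866 - 5P = -269 + 7P gives P* = 1135/12, x* = 4717/12.
With the rebate, buyers effectively pay Pb = Ps − 23, where Ps is the price sellers receive.
Demand in terms of Ps becomes xd = 866 − 5(Ps − 23) = 981 - 5Ps. Setting this equal to supply: 981 - 5Ps = -269 + 7Ps, so Ps = 625/6.
Buyers pay Pb = 625/6 − 23 = 487/6; x' = -269 + 7·(625/6) = 2761/6.
The subsidy expands output by 2761/6 − 4717/12 = 805/12 past the efficient level; on those units the gap between marginal cost and willingness to pay runs from 0 up to 23.
DWL = ½ × 23 × 805/12 = 18515/24.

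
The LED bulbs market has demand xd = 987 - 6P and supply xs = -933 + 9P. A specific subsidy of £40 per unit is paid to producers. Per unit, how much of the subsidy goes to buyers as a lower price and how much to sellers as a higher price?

Buyers gain £24 per unit; sellers gain £16 per unit

Pre-subsidy: 987 - 6P = -933 + 9P gives P* = 128, x* = 219.
With the subsidy, sellers receive Ps = Pb + 40 for each unit, where Pb is the price buyers pay.
Supply in terms of Pb becomes xs = -933 + 9(Pb + 40) = -573 + 9Pb. Setting this equal to demand: 987 - 6Pb = -573 + 9Pb, so Pb = 104.
Sellers receive Ps = 104 + 40 = 144; x' = 987 − 6·104 = 363.
Buyers' price falls by P* − Pb = 128 − 104 = 24; sellers' price rises by Ps − P* = 144 − 128 = 16.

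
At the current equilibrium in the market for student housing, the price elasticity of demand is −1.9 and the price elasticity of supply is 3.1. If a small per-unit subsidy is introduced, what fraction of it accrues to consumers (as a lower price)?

For a small subsidy around the equilibrium, the benefit split depends on the relative slopes, which at a point are proportional to the elasticities.
Buyer share = εs/(εs + |εd|) = 3.1/(3.1 + 1.9) = 0.62; seller share = |εd|/(εs + |εd|) = 0.38.

Consumer share = 0.62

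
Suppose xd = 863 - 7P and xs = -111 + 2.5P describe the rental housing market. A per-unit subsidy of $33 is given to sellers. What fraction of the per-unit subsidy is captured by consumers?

Pre-subsidy: 863 - 7P = -111 + 2.5P gives P* = 1948/19, x* = 2761/19.
With the subsidy, sellers receive Ps = Pb + 33 for each unit, where Pb is the price buyers pay.
Supply in terms of Pb becomes xs = -111 + 2.5(Pb + 33) = -28.5 + 2.5Pb. Setting this equal to demand: 863 - 7Pb = -28.5 + 2.5Pb, so Pb = 1783/19.
Sellers receive Ps = 1783/19 + 33 = 2410/19; x' = 863 − 7·(1783/19) = 3916/19.
Buyers' price falls by P* − Pb = 1948/19 − 1783/19 = 165/19; sellers' price rises by Ps − P* = 2410/19 − 1948/19 = 462/19.
So consumers capture (165/19)/33 = 5/19 of each unit of subsidy.

Consumer share = 5/19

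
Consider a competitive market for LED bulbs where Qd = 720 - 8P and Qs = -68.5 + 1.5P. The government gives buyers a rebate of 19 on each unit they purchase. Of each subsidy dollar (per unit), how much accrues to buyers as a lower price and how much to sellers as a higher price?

Buyers gain 3 per unit; sellers gain 16 per unit

Pre-subsidy: 720 - 8P = -68.5 + 1.5P gives P* = 83, Q* = 56.
With the rebate, buyers effectively pay Pb = Ps − 19, where Ps is the price sellers receive.
Demand in terms of Ps becomes Qd = 720 − 8(Ps − 19) = 872 - 8Ps. Setting this equal to supply: 872 - 8Ps = -68.5 + 1.5Ps, so Ps = 99.
Buyers pay Pb = 99 − 19 = 80; Q' = -68.5 + 1.5·99 = 80.
Buyers' price falls by P* − Pb = 83 − 80 = 3; sellers' price rises by Ps − P* = 99 − 83 = 16.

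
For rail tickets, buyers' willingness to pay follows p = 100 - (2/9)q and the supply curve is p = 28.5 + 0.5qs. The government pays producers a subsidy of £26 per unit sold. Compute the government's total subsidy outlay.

Government cost = £3510

Pre-subsidy: 100 - (2/9)q = 28.5 + 0.5q gives q* = 99 and p* = 78.
With the subsidy, sellers receive ps = pb + 26 for each unit, where pb is the price buyers pay.
On the curves, pb = 100 - (2/9)q and ps = 28.5 + 0.5q; the wedge ps − pb = 26 gives 28.5 + 0.5q − (100 - (2/9)q) = 26, so q' = 135.
Then pb = 100 − (2/9)·135 = 70 and ps = 28.5 + 0.5·135 = 96.
Government outlay = subsidy × quantity = 26 × 135 = 3510.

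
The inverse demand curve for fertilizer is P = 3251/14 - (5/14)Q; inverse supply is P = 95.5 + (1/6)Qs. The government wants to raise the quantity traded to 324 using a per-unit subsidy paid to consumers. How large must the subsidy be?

At Q = 324, from the demand curve buyers pay Pb = 3251/14 − (5/14)·324 = 116.5; from the supply curve sellers need Ps = 95.5 + (1/6)·324 = 149.5.
The subsidy must fill the gap: s = Ps − Pb = 149.5 − 116.5 = 33.

Required subsidy s = 33 per unit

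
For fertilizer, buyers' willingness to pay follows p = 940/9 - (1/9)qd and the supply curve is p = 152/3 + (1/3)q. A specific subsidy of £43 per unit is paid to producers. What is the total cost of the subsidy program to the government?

Government cost = £9363.25

Pre-subsidy: 940/9 - (1/9)q = 152/3 + (1/3)q gives q* = 121 and p* = 91.
With the subsidy, sellers receive ps = pb + 43 for each unit, where pb is the price buyers pay.
On the curves, pb = 940/9 - (1/9)q and ps = 152/3 + (1/3)q; the wedge ps − pb = 43 gives 152/3 + (1/3)q − (940/9 - (1/9)q) = 43, so q' = 217.75.
Then pb = 940/9 − (1/9)·217.75 = 80.25 and ps = 152/3 + (1/3)·217.75 = 123.25.
Government outlay = subsidy × quantity = 43 × 217.75 = 9363.25.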